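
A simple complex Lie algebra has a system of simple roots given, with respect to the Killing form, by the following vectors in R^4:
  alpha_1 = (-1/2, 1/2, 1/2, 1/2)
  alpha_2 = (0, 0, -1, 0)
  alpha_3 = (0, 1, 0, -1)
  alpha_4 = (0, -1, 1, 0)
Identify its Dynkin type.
F_4

Compute the Cartan integers a_ij = 2(alpha_i, alpha_j)/(alpha_j, alpha_j); the resulting 4x4 Cartan matrix is
[[2, -1, 0, 0], [-1, 2, 0, -1], [0, 0, 2, -1], [0, -2, -1, 2]].
The roots have two lengths (squared-length ratio 2:1); the short ones are alpha_{1,2}. The associated Dynkin diagram is a chain of 4 nodes with a double edge between the middle two (F_4), so the type is F_4.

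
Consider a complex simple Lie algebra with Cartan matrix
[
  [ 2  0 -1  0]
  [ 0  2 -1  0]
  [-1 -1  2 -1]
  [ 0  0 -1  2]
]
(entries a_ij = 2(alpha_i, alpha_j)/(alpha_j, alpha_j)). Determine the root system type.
D_4 (so(8))

The matrix has rank 4 with 2's on the diagonal. Reading the off-diagonal entries as Dynkin edges (a single edge where a_ij = a_ji = -1; a double or triple edge where a_ij * a_ji = 2 or 3), the diagram is a chain of 2 nodes with a fork of two nodes at one end (D_4). One simple-root ordering that puts it in standard form is (alpha_1, alpha_3, alpha_4, alpha_2). So the algebra is type D_4, i.e. so(8).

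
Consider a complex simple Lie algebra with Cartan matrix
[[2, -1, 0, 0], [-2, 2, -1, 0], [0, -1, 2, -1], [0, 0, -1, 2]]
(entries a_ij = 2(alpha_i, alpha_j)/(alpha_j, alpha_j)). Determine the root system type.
type B_4

The matrix has rank 4 with 2's on the diagonal. Reading the off-diagonal entries as Dynkin edges (a single edge where a_ij = a_ji = -1; a double or triple edge where a_ij * a_ji = 2 or 3), the diagram is a chain of 4 nodes with a double edge at one end; the terminal node there is the unique short simple root (B_4). One simple-root ordering that puts it in standard form is (alpha_4, alpha_3, alpha_2, alpha_1). So the algebra is type B_4, i.e. so(9).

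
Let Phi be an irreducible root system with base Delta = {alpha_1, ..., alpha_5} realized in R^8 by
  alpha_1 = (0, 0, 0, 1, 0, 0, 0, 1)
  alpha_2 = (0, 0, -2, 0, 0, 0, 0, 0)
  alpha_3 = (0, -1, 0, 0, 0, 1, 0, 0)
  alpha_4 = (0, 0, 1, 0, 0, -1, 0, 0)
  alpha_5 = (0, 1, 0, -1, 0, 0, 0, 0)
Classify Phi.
Compute the Cartan integers a_ij = 2(alpha_i, alpha_j)/(alpha_j, alpha_j); the resulting 5x5 Cartan matrix is
[[2, 0, 0, 0, -1], [0, 2, 0, -2, 0], [0, 0, 2, -1, -1], [0, -1, -1, 2, 0], [-1, 0, -1, 0, 2]].
The roots have two lengths (squared-length ratio 2:1); the short ones are alpha_{1,3,4,5}. The associated Dynkin diagram is a chain of 5 nodes with a double edge at one end; the terminal node there is the unique long simple root (C_5), so the type is C_5 (the algebra sp(10)).

type C_5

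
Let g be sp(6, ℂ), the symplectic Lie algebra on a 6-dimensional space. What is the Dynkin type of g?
C_3

This is sp(6), which has dimension 6(6+1)/2 = 21 and rank 6/2 = 3. In the classification of classical Lie algebras, the symplectic algebra sp(2n) has type C_n; here n = 3, so the Dynkin diagram is a chain of 3 nodes with a double edge at one end; the terminal node there is the unique long simple root (C_3). Hence the type is C_3.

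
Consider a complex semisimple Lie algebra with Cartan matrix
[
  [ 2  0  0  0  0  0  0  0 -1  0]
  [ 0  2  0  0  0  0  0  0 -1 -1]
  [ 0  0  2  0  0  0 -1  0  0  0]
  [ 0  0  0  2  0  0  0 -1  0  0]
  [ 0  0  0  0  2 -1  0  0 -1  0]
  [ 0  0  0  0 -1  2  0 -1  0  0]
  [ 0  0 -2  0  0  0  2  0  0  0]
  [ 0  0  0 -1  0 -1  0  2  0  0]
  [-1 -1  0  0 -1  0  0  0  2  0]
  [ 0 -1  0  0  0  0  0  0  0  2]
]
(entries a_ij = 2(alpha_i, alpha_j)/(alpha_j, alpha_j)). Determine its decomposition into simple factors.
The diagram associated to this matrix has two connected components: the simple roots {alpha_3, alpha_7} form a chain of 2 nodes with a double edge at one end; the terminal node there is the unique short simple root (B_2), and {alpha_1, alpha_2, alpha_4, alpha_5, alpha_6, alpha_8, alpha_9, alpha_10} form a chain of 7 nodes with one extra node attached to the third node from one end (E_8). A semisimple Lie algebra decomposes uniquely as the direct sum of simple ideals, one per connected component of its Dynkin diagram, so g ≅ B_2 ⊕ E_8 (dimension 10 + 248 = 258).

type B_2 + type E_8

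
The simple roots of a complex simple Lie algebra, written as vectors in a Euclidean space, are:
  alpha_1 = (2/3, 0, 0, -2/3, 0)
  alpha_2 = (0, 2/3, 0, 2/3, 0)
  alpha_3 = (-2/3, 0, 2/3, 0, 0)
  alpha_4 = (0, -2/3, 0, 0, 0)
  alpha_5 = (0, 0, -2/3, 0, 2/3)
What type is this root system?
Compute the Cartan integers a_ij = 2(alpha_i, alpha_j)/(alpha_j, alpha_j); the resulting 5x5 Cartan matrix is
[[2, -1, -1, 0, 0], [-1, 2, 0, -2, 0], [-1, 0, 2, 0, -1], [0, -1, 0, 2, 0], [0, 0, -1, 0, 2]].
The roots have two lengths (squared-length ratio 2:1); the short ones are alpha_{4}. The associated Dynkin diagram is a chain of 5 nodes with a double edge at one end; the terminal node there is the unique short simple root (B_5), so the type is B_5 (the algebra so(11)).

type B_5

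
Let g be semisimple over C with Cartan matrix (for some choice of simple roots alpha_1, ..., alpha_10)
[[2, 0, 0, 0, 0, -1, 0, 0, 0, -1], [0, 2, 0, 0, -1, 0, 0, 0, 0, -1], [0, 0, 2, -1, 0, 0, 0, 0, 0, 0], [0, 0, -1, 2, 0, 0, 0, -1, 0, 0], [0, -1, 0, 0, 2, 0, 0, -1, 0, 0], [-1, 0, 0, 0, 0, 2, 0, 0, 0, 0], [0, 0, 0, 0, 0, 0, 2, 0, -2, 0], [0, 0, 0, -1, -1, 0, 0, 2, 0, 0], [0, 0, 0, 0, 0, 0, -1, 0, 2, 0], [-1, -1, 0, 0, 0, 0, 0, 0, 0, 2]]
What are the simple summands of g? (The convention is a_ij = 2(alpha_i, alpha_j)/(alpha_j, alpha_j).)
A_8 (sl(9)) + B_2 (so(5))

The diagram associated to this matrix has two connected components: the simple roots {alpha_1, alpha_2, alpha_3, alpha_4, alpha_5, alpha_6, alpha_8, alpha_10} form a chain of 8 nodes with single edges (A_8), and {alpha_7, alpha_9} form a chain of 2 nodes with a double edge at one end; the terminal node there is the unique short simple root (B_2). A semisimple Lie algebra decomposes uniquely as the direct sum of simple ideals, one per connected component of its Dynkin diagram, so g ≅ A_8 ⊕ B_2 (dimension 80 + 10 = 90).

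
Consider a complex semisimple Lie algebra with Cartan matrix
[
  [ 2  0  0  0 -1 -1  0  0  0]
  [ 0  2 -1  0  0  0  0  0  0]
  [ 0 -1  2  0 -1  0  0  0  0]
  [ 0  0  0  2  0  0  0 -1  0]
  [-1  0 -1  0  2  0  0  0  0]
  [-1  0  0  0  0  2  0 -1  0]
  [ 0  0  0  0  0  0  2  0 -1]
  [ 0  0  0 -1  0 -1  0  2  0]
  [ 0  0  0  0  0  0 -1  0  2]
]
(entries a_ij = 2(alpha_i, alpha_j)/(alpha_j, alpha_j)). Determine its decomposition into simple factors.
A_2 ⊕ A_7

The diagram associated to this matrix has two connected components: the simple roots {alpha_7, alpha_9} form a chain of 2 nodes with single edges (A_2), and {alpha_1, alpha_2, alpha_3, alpha_4, alpha_5, alpha_6, alpha_8} form a chain of 7 nodes with single edges (A_7). A semisimple Lie algebra decomposes uniquely as the direct sum of simple ideals, one per connected component of its Dynkin diagram, so g ≅ A_2 ⊕ A_7 (dimension 8 + 63 = 71).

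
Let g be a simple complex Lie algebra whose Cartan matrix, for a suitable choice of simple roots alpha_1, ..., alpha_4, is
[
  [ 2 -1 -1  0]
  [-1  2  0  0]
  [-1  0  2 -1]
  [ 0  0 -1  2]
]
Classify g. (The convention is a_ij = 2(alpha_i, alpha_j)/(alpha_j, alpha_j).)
The matrix has rank 4 with 2's on the diagonal. Reading the off-diagonal entries as Dynkin edges (a single edge where a_ij = a_ji = -1; a double or triple edge where a_ij * a_ji = 2 or 3), the diagram is a chain of 4 nodes with single edges (A_4). One simple-root ordering that puts it in standard form is (alpha_4, alpha_3, alpha_1, alpha_2). So the algebra is type A_4, i.e. sl(5).

A_4 (sl(5))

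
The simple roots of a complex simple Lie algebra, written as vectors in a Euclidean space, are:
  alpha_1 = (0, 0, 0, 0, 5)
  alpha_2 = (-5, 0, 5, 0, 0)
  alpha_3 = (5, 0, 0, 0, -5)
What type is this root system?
Compute the Cartan integers a_ij = 2(alpha_i, alpha_j)/(alpha_j, alpha_j); the resulting 3x3 Cartan matrix is
[[2, 0, -1], [0, 2, -1], [-2, -1, 2]].
The roots have two lengths (squared-length ratio 2:1); the short ones are alpha_{1}. The associated Dynkin diagram is a chain of 3 nodes with a double edge at one end; the terminal node there is the unique short simple root (B_3), so the type is B_3 (the algebra so(7)).

B_3 (so(7))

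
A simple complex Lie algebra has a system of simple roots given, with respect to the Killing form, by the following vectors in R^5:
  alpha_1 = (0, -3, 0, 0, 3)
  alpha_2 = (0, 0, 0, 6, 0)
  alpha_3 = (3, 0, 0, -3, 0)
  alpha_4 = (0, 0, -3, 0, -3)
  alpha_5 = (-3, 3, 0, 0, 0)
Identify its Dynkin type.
type C_5

Compute the Cartan integers a_ij = 2(alpha_i, alpha_j)/(alpha_j, alpha_j); the resulting 5x5 Cartan matrix is
[[2, 0, 0, -1, -1], [0, 2, -2, 0, 0], [0, -1, 2, 0, -1], [-1, 0, 0, 2, 0], [-1, 0, -1, 0, 2]].
The roots have two lengths (squared-length ratio 2:1); the short ones are alpha_{1,3,4,5}. The associated Dynkin diagram is a chain of 5 nodes with a double edge at one end; the terminal node there is the unique long simple root (C_5), so the type is C_5 (the algebra sp(10)).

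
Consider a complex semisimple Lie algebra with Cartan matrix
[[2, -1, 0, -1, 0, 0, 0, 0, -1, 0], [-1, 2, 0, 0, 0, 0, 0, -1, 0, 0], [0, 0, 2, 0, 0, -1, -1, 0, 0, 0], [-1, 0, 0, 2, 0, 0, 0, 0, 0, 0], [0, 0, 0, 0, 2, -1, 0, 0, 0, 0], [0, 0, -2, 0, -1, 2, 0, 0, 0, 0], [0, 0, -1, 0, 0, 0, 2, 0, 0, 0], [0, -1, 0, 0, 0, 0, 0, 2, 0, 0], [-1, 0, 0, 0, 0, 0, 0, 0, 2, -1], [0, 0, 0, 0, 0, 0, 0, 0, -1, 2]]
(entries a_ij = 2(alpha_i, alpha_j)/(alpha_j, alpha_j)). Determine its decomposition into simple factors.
E_6 ⊕ F_4

The diagram associated to this matrix has two connected components: the simple roots {alpha_1, alpha_2, alpha_4, alpha_8, alpha_9, alpha_10} form a chain of 5 nodes with one extra node attached to the third node from one end (E_6), and {alpha_3, alpha_5, alpha_6, alpha_7} form a chain of 4 nodes with a double edge between the middle two (F_4). A semisimple Lie algebra decomposes uniquely as the direct sum of simple ideals, one per connected component of its Dynkin diagram, so g ≅ E_6 ⊕ F_4 (dimension 78 + 52 = 130).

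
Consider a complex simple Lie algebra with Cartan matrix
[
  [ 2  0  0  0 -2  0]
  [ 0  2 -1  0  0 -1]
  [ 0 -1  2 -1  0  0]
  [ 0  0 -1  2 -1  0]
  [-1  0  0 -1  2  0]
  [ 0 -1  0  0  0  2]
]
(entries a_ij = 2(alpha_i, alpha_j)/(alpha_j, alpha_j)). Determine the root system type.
The matrix has rank 6 with 2's on the diagonal. Reading the off-diagonal entries as Dynkin edges (a single edge where a_ij = a_ji = -1; a double or triple edge where a_ij * a_ji = 2 or 3), the diagram is a chain of 6 nodes with a double edge at one end; the terminal node there is the unique long simple root (C_6). One simple-root ordering that puts it in standard form is (alpha_6, alpha_2, alpha_3, alpha_4, alpha_5, alpha_1). So the algebra is type C_6, i.e. sp(12).

C_6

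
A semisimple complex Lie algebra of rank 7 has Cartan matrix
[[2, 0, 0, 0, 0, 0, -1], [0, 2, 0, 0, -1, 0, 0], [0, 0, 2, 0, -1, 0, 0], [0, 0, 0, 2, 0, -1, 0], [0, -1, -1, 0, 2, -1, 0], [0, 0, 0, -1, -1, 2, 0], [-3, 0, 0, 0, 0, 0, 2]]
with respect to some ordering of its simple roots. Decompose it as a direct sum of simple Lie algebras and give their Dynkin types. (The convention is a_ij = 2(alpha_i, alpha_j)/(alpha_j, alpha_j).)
The diagram associated to this matrix has two connected components: the simple roots {alpha_2, alpha_3, alpha_4, alpha_5, alpha_6} form a chain of 3 nodes with a fork of two nodes at one end (D_5), and {alpha_1, alpha_7} form two nodes joined by a triple edge (G_2). A semisimple Lie algebra decomposes uniquely as the direct sum of simple ideals, one per connected component of its Dynkin diagram, so g ≅ D_5 ⊕ G_2 (dimension 45 + 14 = 59).

D5 ⊕ G2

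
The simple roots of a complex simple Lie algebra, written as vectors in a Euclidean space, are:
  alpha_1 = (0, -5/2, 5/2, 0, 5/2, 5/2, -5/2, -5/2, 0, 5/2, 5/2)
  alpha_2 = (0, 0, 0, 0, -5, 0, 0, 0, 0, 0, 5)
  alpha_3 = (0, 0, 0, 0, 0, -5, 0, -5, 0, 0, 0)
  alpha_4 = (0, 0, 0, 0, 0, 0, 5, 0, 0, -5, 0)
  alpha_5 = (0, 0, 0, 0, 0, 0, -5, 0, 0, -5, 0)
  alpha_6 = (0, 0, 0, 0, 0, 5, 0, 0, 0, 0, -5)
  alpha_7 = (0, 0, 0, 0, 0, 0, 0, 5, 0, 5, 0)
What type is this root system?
Compute the Cartan integers a_ij = 2(alpha_i, alpha_j)/(alpha_j, alpha_j); the resulting 7x7 Cartan matrix is
[[2, 0, 0, -1, 0, 0, 0], [0, 2, 0, 0, 0, -1, 0], [0, 0, 2, 0, 0, -1, -1], [-1, 0, 0, 2, 0, 0, -1], [0, 0, 0, 0, 2, 0, -1], [0, -1, -1, 0, 0, 2, 0], [0, 0, -1, -1, -1, 0, 2]].
All simple roots have the same length, so the diagram is simply laced. The associated Dynkin diagram is a chain of 6 nodes with one extra node attached to the third node from one end (E_7), so the type is E_7.

type E_7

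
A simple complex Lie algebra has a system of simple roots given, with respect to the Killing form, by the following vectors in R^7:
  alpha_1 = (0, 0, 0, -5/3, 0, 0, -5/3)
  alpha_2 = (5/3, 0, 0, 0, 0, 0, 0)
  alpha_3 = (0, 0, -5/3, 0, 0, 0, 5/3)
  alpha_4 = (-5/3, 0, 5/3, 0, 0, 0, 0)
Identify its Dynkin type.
type B_4

Compute the Cartan integers a_ij = 2(alpha_i, alpha_j)/(alpha_j, alpha_j); the resulting 4x4 Cartan matrix is
[[2, 0, -1, 0], [0, 2, 0, -1], [-1, 0, 2, -1], [0, -2, -1, 2]].
The roots have two lengths (squared-length ratio 2:1); the short ones are alpha_{2}. The associated Dynkin diagram is a chain of 4 nodes with a double edge at one end; the terminal node there is the unique short simple root (B_4), so the type is B_4 (the algebra so(9)).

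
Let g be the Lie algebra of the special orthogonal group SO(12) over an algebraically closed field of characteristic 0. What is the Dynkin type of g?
D6

This is so(12) with 12 even, which has dimension 12(12-1)/2 = 66 and rank 12/2 = 6. In the classification of classical Lie algebras, the orthogonal algebra so(2n) in an even number of variables has type D_n; here n = 6, so the Dynkin diagram is a chain of 4 nodes with a fork of two nodes at one end (D_6). Hence the type is D_6.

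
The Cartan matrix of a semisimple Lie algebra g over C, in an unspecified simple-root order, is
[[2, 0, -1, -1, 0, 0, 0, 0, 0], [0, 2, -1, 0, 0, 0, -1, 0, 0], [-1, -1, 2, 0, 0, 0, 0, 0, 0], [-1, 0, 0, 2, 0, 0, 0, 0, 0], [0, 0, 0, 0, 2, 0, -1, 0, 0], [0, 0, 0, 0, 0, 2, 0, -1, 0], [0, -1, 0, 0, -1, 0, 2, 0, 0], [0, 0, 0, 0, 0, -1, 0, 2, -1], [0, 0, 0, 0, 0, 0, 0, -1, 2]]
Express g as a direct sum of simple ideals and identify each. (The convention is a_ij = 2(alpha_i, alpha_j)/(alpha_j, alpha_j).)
A3 + A6

The diagram associated to this matrix has two connected components: the simple roots {alpha_6, alpha_8, alpha_9} form a chain of 3 nodes with single edges (A_3), and {alpha_1, alpha_2, alpha_3, alpha_4, alpha_5, alpha_7} form a chain of 6 nodes with single edges (A_6). A semisimple Lie algebra decomposes uniquely as the direct sum of simple ideals, one per connected component of its Dynkin diagram, so g ≅ A_3 ⊕ A_6 (dimension 15 + 48 = 63).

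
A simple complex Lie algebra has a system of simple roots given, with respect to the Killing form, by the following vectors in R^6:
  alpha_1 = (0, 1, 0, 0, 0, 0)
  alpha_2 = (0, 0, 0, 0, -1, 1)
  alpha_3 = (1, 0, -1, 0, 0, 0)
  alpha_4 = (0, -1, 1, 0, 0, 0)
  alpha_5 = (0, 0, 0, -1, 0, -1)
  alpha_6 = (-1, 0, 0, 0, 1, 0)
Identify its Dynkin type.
B6

Compute the Cartan integers a_ij = 2(alpha_i, alpha_j)/(alpha_j, alpha_j); the resulting 6x6 Cartan matrix is
[[2, 0, 0, -1, 0, 0], [0, 2, 0, 0, -1, -1], [0, 0, 2, -1, 0, -1], [-2, 0, -1, 2, 0, 0], [0, -1, 0, 0, 2, 0], [0, -1, -1, 0, 0, 2]].
The roots have two lengths (squared-length ratio 2:1); the short ones are alpha_{1}. The associated Dynkin diagram is a chain of 6 nodes with a double edge at one end; the terminal node there is the unique short simple root (B_6), so the type is B_6 (the algebra so(13)).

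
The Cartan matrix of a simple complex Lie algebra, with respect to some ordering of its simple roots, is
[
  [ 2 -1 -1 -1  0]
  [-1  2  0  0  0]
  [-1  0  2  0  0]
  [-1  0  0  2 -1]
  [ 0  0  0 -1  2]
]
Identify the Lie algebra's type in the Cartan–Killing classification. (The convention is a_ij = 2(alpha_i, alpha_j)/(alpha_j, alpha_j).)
type D_5

The matrix has rank 5 with 2's on the diagonal. Reading the off-diagonal entries as Dynkin edges (a single edge where a_ij = a_ji = -1; a double or triple edge where a_ij * a_ji = 2 or 3), the diagram is a chain of 3 nodes with a fork of two nodes at one end (D_5). One simple-root ordering that puts it in standard form is (alpha_5, alpha_4, alpha_1, alpha_2, alpha_3). So the algebra is type D_5, i.e. so(10).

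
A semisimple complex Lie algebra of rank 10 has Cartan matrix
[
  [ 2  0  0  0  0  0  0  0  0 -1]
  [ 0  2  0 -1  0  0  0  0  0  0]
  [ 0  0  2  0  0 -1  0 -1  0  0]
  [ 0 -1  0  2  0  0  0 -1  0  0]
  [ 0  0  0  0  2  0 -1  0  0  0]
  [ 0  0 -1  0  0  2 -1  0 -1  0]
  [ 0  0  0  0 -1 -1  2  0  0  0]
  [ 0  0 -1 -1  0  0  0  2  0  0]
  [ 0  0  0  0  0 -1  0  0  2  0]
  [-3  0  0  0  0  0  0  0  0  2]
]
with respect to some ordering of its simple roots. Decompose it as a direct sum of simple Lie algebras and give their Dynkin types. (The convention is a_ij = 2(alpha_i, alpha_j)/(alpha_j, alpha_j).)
E_8 ⊕ G_2

The diagram associated to this matrix has two connected components: the simple roots {alpha_2, alpha_3, alpha_4, alpha_5, alpha_6, alpha_7, alpha_8, alpha_9} form a chain of 7 nodes with one extra node attached to the third node from one end (E_8), and {alpha_1, alpha_10} form two nodes joined by a triple edge (G_2). A semisimple Lie algebra decomposes uniquely as the direct sum of simple ideals, one per connected component of its Dynkin diagram, so g ≅ E_8 ⊕ G_2 (dimension 248 + 14 = 262).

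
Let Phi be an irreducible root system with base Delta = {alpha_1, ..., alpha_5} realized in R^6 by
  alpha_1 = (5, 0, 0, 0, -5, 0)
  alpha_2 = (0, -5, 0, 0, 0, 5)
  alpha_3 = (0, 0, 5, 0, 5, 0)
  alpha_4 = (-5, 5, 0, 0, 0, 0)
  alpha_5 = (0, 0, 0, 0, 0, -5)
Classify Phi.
Compute the Cartan integers a_ij = 2(alpha_i, alpha_j)/(alpha_j, alpha_j); the resulting 5x5 Cartan matrix is
[[2, 0, -1, -1, 0], [0, 2, 0, -1, -2], [-1, 0, 2, 0, 0], [-1, -1, 0, 2, 0], [0, -1, 0, 0, 2]].
The roots have two lengths (squared-length ratio 2:1); the short ones are alpha_{5}. The associated Dynkin diagram is a chain of 5 nodes with a double edge at one end; the terminal node there is the unique short simple root (B_5), so the type is B_5 (the algebra so(11)).

B_5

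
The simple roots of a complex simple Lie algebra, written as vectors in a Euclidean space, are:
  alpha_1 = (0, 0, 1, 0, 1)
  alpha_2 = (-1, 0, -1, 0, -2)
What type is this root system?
Compute the Cartan integers a_ij = 2(alpha_i, alpha_j)/(alpha_j, alpha_j); the resulting 2x2 Cartan matrix is
[[2, -1], [-3, 2]].
The roots have two lengths (squared-length ratio 3:1); the short ones are alpha_{1}. The associated Dynkin diagram is two nodes joined by a triple edge (G_2), so the type is G_2.

G_2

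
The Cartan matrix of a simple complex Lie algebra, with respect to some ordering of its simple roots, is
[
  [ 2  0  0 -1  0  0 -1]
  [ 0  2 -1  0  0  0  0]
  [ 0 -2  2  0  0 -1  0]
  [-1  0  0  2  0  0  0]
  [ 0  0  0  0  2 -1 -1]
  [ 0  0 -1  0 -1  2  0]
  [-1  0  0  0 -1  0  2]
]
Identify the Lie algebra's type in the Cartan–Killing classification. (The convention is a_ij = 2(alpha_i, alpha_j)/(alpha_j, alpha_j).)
The matrix has rank 7 with 2's on the diagonal. Reading the off-diagonal entries as Dynkin edges (a single edge where a_ij = a_ji = -1; a double or triple edge where a_ij * a_ji = 2 or 3), the diagram is a chain of 7 nodes with a double edge at one end; the terminal node there is the unique short simple root (B_7). One simple-root ordering that puts it in standard form is (alpha_4, alpha_1, alpha_7, alpha_5, alpha_6, alpha_3, alpha_2). So the algebra is type B_7, i.e. so(15).

B_7 (so(15))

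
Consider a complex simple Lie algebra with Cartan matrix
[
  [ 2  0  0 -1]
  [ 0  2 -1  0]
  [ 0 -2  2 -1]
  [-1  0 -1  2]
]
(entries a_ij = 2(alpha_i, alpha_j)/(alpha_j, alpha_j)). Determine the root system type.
type B_4

The matrix has rank 4 with 2's on the diagonal. Reading the off-diagonal entries as Dynkin edges (a single edge where a_ij = a_ji = -1; a double or triple edge where a_ij * a_ji = 2 or 3), the diagram is a chain of 4 nodes with a double edge at one end; the terminal node there is the unique short simple root (B_4). One simple-root ordering that puts it in standard form is (alpha_1, alpha_4, alpha_3, alpha_2). So the algebra is type B_4, i.e. so(9).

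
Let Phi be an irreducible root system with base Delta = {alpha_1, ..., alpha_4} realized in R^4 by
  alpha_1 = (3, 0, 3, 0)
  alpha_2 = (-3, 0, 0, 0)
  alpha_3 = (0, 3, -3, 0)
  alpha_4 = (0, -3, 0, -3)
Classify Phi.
B_4 (so(9))

Compute the Cartan integers a_ij = 2(alpha_i, alpha_j)/(alpha_j, alpha_j); the resulting 4x4 Cartan matrix is
[[2, -2, -1, 0], [-1, 2, 0, 0], [-1, 0, 2, -1], [0, 0, -1, 2]].
The roots have two lengths (squared-length ratio 2:1); the short ones are alpha_{2}. The associated Dynkin diagram is a chain of 4 nodes with a double edge at one end; the terminal node there is the unique short simple root (B_4), so the type is B_4 (the algebra so(9)).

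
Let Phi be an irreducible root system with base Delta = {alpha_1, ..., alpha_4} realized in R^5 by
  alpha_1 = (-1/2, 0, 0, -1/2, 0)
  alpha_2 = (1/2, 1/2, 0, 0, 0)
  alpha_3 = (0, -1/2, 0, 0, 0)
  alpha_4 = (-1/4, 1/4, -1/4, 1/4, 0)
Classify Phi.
Compute the Cartan integers a_ij = 2(alpha_i, alpha_j)/(alpha_j, alpha_j); the resulting 4x4 Cartan matrix is
[[2, -1, 0, 0], [-1, 2, -2, 0], [0, -1, 2, -1], [0, 0, -1, 2]].
The roots have two lengths (squared-length ratio 2:1); the short ones are alpha_{3,4}. The associated Dynkin diagram is a chain of 4 nodes with a double edge between the middle two (F_4), so the type is F_4.

F_4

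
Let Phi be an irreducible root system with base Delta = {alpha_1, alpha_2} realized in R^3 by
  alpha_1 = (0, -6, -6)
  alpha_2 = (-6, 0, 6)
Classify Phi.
type A_2

Compute the Cartan integers a_ij = 2(alpha_i, alpha_j)/(alpha_j, alpha_j); the resulting 2x2 Cartan matrix is
[[2, -1], [-1, 2]].
All simple roots have the same length, so the diagram is simply laced. The associated Dynkin diagram is a chain of 2 nodes with single edges (A_2), so the type is A_2 (the algebra sl(3)).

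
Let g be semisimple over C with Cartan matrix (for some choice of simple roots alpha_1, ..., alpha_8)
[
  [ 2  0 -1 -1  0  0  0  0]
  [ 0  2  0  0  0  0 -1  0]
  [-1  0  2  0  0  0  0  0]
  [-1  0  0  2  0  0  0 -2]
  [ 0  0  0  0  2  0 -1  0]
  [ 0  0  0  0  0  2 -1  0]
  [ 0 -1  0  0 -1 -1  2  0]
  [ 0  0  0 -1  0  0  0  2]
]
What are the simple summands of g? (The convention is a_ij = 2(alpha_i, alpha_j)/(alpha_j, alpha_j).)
The diagram associated to this matrix has two connected components: the simple roots {alpha_1, alpha_3, alpha_4, alpha_8} form a chain of 4 nodes with a double edge at one end; the terminal node there is the unique short simple root (B_4), and {alpha_2, alpha_5, alpha_6, alpha_7} form a chain of 2 nodes with a fork of two nodes at one end (D_4). A semisimple Lie algebra decomposes uniquely as the direct sum of simple ideals, one per connected component of its Dynkin diagram, so g ≅ B_4 ⊕ D_4 (dimension 36 + 28 = 64).

type B_4 ⊕ type D_4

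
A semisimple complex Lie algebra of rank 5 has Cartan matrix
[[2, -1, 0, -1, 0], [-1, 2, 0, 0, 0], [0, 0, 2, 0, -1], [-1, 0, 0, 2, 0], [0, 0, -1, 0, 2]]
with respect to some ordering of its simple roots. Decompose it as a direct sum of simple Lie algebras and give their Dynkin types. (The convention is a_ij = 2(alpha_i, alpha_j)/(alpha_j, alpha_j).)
A_2 (sl(3)) + A_3 (sl(4))

The diagram associated to this matrix has two connected components: the simple roots {alpha_3, alpha_5} form a chain of 2 nodes with single edges (A_2), and {alpha_1, alpha_2, alpha_4} form a chain of 3 nodes with single edges (A_3). A semisimple Lie algebra decomposes uniquely as the direct sum of simple ideals, one per connected component of its Dynkin diagram, so g ≅ A_2 ⊕ A_3 (dimension 8 + 15 = 23).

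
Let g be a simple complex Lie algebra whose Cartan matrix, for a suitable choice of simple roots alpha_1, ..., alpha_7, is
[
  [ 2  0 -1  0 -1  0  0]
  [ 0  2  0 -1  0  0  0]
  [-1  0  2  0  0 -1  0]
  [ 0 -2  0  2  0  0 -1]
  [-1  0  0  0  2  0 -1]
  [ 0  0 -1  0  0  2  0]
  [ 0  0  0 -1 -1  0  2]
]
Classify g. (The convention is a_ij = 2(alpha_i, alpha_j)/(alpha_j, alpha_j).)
B_7

The matrix has rank 7 with 2's on the diagonal. Reading the off-diagonal entries as Dynkin edges (a single edge where a_ij = a_ji = -1; a double or triple edge where a_ij * a_ji = 2 or 3), the diagram is a chain of 7 nodes with a double edge at one end; the terminal node there is the unique short simple root (B_7). One simple-root ordering that puts it in standard form is (alpha_6, alpha_3, alpha_1, alpha_5, alpha_7, alpha_4, alpha_2). So the algebra is type B_7, i.e. so(15).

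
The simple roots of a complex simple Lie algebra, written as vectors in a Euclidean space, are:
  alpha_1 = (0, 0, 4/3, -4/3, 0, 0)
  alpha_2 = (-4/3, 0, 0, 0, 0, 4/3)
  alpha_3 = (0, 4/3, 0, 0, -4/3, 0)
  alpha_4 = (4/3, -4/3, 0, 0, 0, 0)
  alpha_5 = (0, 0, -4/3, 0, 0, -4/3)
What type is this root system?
type A_5

Compute the Cartan integers a_ij = 2(alpha_i, alpha_j)/(alpha_j, alpha_j); the resulting 5x5 Cartan matrix is
[[2, 0, 0, 0, -1], [0, 2, 0, -1, -1], [0, 0, 2, -1, 0], [0, -1, -1, 2, 0], [-1, -1, 0, 0, 2]].
All simple roots have the same length, so the diagram is simply laced. The associated Dynkin diagram is a chain of 5 nodes with single edges (A_5), so the type is A_5 (the algebra sl(6)).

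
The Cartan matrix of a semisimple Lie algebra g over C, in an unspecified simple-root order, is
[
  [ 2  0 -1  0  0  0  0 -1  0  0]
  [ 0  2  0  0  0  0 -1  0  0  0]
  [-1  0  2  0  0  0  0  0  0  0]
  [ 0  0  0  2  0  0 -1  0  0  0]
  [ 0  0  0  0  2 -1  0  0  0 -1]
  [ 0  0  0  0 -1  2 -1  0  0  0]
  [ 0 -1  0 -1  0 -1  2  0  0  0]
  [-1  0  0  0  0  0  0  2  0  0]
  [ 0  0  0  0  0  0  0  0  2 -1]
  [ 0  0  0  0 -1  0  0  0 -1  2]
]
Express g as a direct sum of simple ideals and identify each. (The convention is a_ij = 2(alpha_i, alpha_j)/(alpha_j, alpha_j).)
A_3 (sl(4)) ⊕ D_7 (so(14))

The diagram associated to this matrix has two connected components: the simple roots {alpha_1, alpha_3, alpha_8} form a chain of 3 nodes with single edges (A_3), and {alpha_2, alpha_4, alpha_5, alpha_6, alpha_7, alpha_9, alpha_10} form a chain of 5 nodes with a fork of two nodes at one end (D_7). A semisimple Lie algebra decomposes uniquely as the direct sum of simple ideals, one per connected component of its Dynkin diagram, so g ≅ A_3 ⊕ D_7 (dimension 15 + 91 = 106).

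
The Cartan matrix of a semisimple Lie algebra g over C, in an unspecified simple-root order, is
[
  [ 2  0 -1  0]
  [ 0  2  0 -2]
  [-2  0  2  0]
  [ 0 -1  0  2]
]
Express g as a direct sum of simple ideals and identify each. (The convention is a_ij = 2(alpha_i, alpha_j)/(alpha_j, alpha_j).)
type B_2 ⊕ type B_2

The diagram associated to this matrix has two connected components: the simple roots {alpha_2, alpha_4} form a chain of 2 nodes with a double edge at one end; the terminal node there is the unique short simple root (B_2), and {alpha_1, alpha_3} form a chain of 2 nodes with a double edge at one end; the terminal node there is the unique short simple root (B_2). A semisimple Lie algebra decomposes uniquely as the direct sum of simple ideals, one per connected component of its Dynkin diagram, so g ≅ B_2 ⊕ B_2 (dimension 10 + 10 = 20).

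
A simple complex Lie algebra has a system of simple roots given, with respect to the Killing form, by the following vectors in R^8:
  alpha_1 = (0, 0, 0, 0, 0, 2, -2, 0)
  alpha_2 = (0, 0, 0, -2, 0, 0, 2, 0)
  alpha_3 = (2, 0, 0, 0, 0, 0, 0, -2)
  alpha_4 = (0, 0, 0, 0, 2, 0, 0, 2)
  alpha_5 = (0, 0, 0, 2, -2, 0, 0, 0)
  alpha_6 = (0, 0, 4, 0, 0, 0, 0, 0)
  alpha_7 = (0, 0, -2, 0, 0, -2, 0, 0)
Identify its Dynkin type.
Compute the Cartan integers a_ij = 2(alpha_i, alpha_j)/(alpha_j, alpha_j); the resulting 7x7 Cartan matrix is
[[2, -1, 0, 0, 0, 0, -1], [-1, 2, 0, 0, -1, 0, 0], [0, 0, 2, -1, 0, 0, 0], [0, 0, -1, 2, -1, 0, 0], [0, -1, 0, -1, 2, 0, 0], [0, 0, 0, 0, 0, 2, -2], [-1, 0, 0, 0, 0, -1, 2]].
The roots have two lengths (squared-length ratio 2:1); the short ones are alpha_{1,2,3,4,5,7}. The associated Dynkin diagram is a chain of 7 nodes with a double edge at one end; the terminal node there is the unique long simple root (C_7), so the type is C_7 (the algebra sp(14)).

type C_7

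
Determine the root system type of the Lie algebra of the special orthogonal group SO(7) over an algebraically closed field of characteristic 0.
B3

This is so(7) with 7 odd, which has dimension 7(7-1)/2 = 21 and rank (7-1)/2 = 3. In the classification of classical Lie algebras, the orthogonal algebra so(2n+1) in an odd number of variables has type B_n; here n = 3, so the Dynkin diagram is a chain of 3 nodes with a double edge at one end; the terminal node there is the unique short simple root (B_3). Hence the type is B_3.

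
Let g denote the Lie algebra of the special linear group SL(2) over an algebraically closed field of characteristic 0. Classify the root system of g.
A1

This is sl(2), which has dimension 2^2 - 1 = 3 and rank 2 - 1 = 1 (a Cartan subalgebra is the diagonal traceless matrices). In the classification of classical Lie algebras, the special linear algebra sl(n+1) has type A_n; here n = 1, so the Dynkin diagram is a chain of 1 nodes with single edges (A_1). Hence the type is A_1.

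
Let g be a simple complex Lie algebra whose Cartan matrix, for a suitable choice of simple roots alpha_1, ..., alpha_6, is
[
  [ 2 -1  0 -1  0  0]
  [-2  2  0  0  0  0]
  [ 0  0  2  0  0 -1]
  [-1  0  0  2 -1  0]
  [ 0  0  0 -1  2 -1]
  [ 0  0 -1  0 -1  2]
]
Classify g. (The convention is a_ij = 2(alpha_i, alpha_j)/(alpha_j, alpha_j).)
C6

The matrix has rank 6 with 2's on the diagonal. Reading the off-diagonal entries as Dynkin edges (a single edge where a_ij = a_ji = -1; a double or triple edge where a_ij * a_ji = 2 or 3), the diagram is a chain of 6 nodes with a double edge at one end; the terminal node there is the unique long simple root (C_6). One simple-root ordering that puts it in standard form is (alpha_3, alpha_6, alpha_5, alpha_4, alpha_1, alpha_2). So the algebra is type C_6, i.e. sp(12).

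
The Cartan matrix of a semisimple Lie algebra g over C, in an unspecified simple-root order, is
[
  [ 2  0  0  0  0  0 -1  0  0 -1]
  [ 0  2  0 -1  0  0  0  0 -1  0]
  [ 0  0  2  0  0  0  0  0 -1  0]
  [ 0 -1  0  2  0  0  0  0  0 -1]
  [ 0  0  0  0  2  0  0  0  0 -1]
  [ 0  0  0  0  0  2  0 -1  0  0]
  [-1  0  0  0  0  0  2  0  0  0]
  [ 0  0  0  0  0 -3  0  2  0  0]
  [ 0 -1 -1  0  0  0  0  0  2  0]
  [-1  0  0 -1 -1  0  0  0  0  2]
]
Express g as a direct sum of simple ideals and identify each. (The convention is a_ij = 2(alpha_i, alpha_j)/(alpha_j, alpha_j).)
E8 ⊕ G2

The diagram associated to this matrix has two connected components: the simple roots {alpha_1, alpha_2, alpha_3, alpha_4, alpha_5, alpha_7, alpha_9, alpha_10} form a chain of 7 nodes with one extra node attached to the third node from one end (E_8), and {alpha_6, alpha_8} form two nodes joined by a triple edge (G_2). A semisimple Lie algebra decomposes uniquely as the direct sum of simple ideals, one per connected component of its Dynkin diagram, so g ≅ E_8 ⊕ G_2 (dimension 248 + 14 = 262).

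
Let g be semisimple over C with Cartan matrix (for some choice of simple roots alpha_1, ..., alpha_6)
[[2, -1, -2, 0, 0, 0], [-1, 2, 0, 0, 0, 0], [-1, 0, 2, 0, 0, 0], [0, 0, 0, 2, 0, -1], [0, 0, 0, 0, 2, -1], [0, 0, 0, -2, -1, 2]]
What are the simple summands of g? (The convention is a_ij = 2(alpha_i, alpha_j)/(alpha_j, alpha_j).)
The diagram associated to this matrix has two connected components: the simple roots {alpha_1, alpha_2, alpha_3} form a chain of 3 nodes with a double edge at one end; the terminal node there is the unique short simple root (B_3), and {alpha_4, alpha_5, alpha_6} form a chain of 3 nodes with a double edge at one end; the terminal node there is the unique short simple root (B_3). A semisimple Lie algebra decomposes uniquely as the direct sum of simple ideals, one per connected component of its Dynkin diagram, so g ≅ B_3 ⊕ B_3 (dimension 21 + 21 = 42).

B3 ⊕ B3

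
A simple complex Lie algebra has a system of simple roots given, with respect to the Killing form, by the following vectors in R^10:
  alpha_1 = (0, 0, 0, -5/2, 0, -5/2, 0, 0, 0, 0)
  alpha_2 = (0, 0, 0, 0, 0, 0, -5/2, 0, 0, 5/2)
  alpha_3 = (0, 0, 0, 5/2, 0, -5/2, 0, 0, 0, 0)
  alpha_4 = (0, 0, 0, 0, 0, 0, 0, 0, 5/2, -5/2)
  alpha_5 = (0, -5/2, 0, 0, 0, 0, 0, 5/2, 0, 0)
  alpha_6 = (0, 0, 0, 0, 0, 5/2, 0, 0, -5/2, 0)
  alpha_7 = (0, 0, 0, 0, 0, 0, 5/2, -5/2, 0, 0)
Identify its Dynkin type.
D_7

Compute the Cartan integers a_ij = 2(alpha_i, alpha_j)/(alpha_j, alpha_j); the resulting 7x7 Cartan matrix is
[[2, 0, 0, 0, 0, -1, 0], [0, 2, 0, -1, 0, 0, -1], [0, 0, 2, 0, 0, -1, 0], [0, -1, 0, 2, 0, -1, 0], [0, 0, 0, 0, 2, 0, -1], [-1, 0, -1, -1, 0, 2, 0], [0, -1, 0, 0, -1, 0, 2]].
All simple roots have the same length, so the diagram is simply laced. The associated Dynkin diagram is a chain of 5 nodes with a fork of two nodes at one end (D_7), so the type is D_7 (the algebra so(14)).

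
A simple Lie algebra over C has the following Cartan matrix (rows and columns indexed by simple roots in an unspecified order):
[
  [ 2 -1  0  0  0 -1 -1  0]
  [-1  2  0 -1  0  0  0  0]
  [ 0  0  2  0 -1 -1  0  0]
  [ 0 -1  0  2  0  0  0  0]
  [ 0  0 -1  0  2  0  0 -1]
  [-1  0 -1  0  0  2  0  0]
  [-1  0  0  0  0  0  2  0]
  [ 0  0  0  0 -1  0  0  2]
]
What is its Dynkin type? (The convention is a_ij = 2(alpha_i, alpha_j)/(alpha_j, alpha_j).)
The matrix has rank 8 with 2's on the diagonal. Reading the off-diagonal entries as Dynkin edges (a single edge where a_ij = a_ji = -1; a double or triple edge where a_ij * a_ji = 2 or 3), the diagram is a chain of 7 nodes with one extra node attached to the third node from one end (E_8). One simple-root ordering that puts it in standard form is (alpha_4, alpha_7, alpha_2, alpha_1, alpha_6, alpha_3, alpha_5, alpha_8). So the algebra is type E_8.

E8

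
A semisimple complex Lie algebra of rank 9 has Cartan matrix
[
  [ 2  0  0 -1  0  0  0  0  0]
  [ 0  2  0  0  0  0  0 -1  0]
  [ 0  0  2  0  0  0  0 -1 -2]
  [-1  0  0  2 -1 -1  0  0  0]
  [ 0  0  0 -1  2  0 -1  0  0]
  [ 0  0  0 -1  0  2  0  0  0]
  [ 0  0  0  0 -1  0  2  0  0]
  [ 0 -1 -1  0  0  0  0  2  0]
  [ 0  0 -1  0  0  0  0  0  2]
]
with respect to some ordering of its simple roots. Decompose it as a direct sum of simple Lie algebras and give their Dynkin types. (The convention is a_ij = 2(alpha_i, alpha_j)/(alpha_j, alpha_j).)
B4 ⊕ D5

The diagram associated to this matrix has two connected components: the simple roots {alpha_2, alpha_3, alpha_8, alpha_9} form a chain of 4 nodes with a double edge at one end; the terminal node there is the unique short simple root (B_4), and {alpha_1, alpha_4, alpha_5, alpha_6, alpha_7} form a chain of 3 nodes with a fork of two nodes at one end (D_5). A semisimple Lie algebra decomposes uniquely as the direct sum of simple ideals, one per connected component of its Dynkin diagram, so g ≅ B_4 ⊕ D_5 (dimension 36 + 45 = 81).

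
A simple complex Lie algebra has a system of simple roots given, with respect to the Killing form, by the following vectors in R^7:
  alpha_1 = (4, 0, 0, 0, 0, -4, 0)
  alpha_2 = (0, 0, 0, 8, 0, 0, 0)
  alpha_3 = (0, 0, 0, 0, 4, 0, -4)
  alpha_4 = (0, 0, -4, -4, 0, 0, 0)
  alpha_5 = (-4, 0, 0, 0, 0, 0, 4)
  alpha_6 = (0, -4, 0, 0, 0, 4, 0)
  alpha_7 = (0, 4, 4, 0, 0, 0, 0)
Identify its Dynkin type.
type C_7

Compute the Cartan integers a_ij = 2(alpha_i, alpha_j)/(alpha_j, alpha_j); the resulting 7x7 Cartan matrix is
[[2, 0, 0, 0, -1, -1, 0], [0, 2, 0, -2, 0, 0, 0], [0, 0, 2, 0, -1, 0, 0], [0, -1, 0, 2, 0, 0, -1], [-1, 0, -1, 0, 2, 0, 0], [-1, 0, 0, 0, 0, 2, -1], [0, 0, 0, -1, 0, -1, 2]].
The roots have two lengths (squared-length ratio 2:1); the short ones are alpha_{1,3,4,5,6,7}. The associated Dynkin diagram is a chain of 7 nodes with a double edge at one end; the terminal node there is the unique long simple root (C_7), so the type is C_7 (the algebra sp(14)).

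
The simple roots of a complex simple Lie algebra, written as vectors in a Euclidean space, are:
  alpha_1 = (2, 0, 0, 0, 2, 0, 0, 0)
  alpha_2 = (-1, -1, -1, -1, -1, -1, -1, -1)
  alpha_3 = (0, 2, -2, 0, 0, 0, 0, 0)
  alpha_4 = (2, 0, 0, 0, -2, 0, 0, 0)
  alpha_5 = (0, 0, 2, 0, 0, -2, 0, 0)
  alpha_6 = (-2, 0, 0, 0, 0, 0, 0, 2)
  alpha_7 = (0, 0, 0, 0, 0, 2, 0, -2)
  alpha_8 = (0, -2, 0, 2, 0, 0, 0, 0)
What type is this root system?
E_8

Compute the Cartan integers a_ij = 2(alpha_i, alpha_j)/(alpha_j, alpha_j); the resulting 8x8 Cartan matrix is
[[2, -1, 0, 0, 0, -1, 0, 0], [-1, 2, 0, 0, 0, 0, 0, 0], [0, 0, 2, 0, -1, 0, 0, -1], [0, 0, 0, 2, 0, -1, 0, 0], [0, 0, -1, 0, 2, 0, -1, 0], [-1, 0, 0, -1, 0, 2, -1, 0], [0, 0, 0, 0, -1, -1, 2, 0], [0, 0, -1, 0, 0, 0, 0, 2]].
All simple roots have the same length, so the diagram is simply laced. The associated Dynkin diagram is a chain of 7 nodes with one extra node attached to the third node from one end (E_8), so the type is E_8.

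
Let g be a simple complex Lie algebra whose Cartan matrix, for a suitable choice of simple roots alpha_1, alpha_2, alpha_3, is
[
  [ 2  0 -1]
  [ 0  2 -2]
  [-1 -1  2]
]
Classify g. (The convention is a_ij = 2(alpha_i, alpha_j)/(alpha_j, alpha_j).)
C_3

The matrix has rank 3 with 2's on the diagonal. Reading the off-diagonal entries as Dynkin edges (a single edge where a_ij = a_ji = -1; a double or triple edge where a_ij * a_ji = 2 or 3), the diagram is a chain of 3 nodes with a double edge at one end; the terminal node there is the unique long simple root (C_3). One simple-root ordering that puts it in standard form is (alpha_1, alpha_3, alpha_2). So the algebra is type C_3, i.e. sp(6).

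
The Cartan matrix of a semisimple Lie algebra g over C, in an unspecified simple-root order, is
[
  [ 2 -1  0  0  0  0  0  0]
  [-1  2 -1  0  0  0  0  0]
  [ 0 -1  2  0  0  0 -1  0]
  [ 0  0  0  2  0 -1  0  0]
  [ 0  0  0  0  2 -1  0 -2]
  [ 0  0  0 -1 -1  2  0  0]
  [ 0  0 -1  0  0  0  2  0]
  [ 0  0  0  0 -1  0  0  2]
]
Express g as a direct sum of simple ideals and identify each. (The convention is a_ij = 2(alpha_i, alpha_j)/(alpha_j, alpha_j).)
type A_4 + type B_4

The diagram associated to this matrix has two connected components: the simple roots {alpha_1, alpha_2, alpha_3, alpha_7} form a chain of 4 nodes with single edges (A_4), and {alpha_4, alpha_5, alpha_6, alpha_8} form a chain of 4 nodes with a double edge at one end; the terminal node there is the unique short simple root (B_4). A semisimple Lie algebra decomposes uniquely as the direct sum of simple ideals, one per connected component of its Dynkin diagram, so g ≅ A_4 ⊕ B_4 (dimension 24 + 36 = 60).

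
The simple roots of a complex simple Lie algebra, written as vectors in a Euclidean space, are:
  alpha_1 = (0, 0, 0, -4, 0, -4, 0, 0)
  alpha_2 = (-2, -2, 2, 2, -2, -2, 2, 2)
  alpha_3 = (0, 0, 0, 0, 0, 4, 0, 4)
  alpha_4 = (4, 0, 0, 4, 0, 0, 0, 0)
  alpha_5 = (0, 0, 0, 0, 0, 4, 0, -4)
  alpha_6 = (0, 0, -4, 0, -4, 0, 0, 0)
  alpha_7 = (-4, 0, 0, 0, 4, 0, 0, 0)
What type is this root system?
E_7

Compute the Cartan integers a_ij = 2(alpha_i, alpha_j)/(alpha_j, alpha_j); the resulting 7x7 Cartan matrix is
[[2, 0, -1, -1, -1, 0, 0], [0, 2, 0, 0, -1, 0, 0], [-1, 0, 2, 0, 0, 0, 0], [-1, 0, 0, 2, 0, 0, -1], [-1, -1, 0, 0, 2, 0, 0], [0, 0, 0, 0, 0, 2, -1], [0, 0, 0, -1, 0, -1, 2]].
All simple roots have the same length, so the diagram is simply laced. The associated Dynkin diagram is a chain of 6 nodes with one extra node attached to the third node from one end (E_7), so the type is E_7.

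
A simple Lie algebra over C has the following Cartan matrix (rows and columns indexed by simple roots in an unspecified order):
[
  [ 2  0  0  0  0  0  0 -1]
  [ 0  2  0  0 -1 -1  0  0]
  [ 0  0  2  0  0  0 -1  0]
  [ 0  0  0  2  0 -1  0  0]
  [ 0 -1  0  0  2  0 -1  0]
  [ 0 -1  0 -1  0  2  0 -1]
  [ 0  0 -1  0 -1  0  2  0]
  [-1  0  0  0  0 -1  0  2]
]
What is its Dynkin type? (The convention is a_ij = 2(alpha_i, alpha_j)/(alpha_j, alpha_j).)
E_8

The matrix has rank 8 with 2's on the diagonal. Reading the off-diagonal entries as Dynkin edges (a single edge where a_ij = a_ji = -1; a double or triple edge where a_ij * a_ji = 2 or 3), the diagram is a chain of 7 nodes with one extra node attached to the third node from one end (E_8). One simple-root ordering that puts it in standard form is (alpha_1, alpha_4, alpha_8, alpha_6, alpha_2, alpha_5, alpha_7, alpha_3). So the algebra is type E_8.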